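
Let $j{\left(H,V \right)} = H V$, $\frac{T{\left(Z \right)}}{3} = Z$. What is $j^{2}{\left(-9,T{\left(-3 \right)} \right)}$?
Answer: $6561$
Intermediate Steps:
$T{\left(Z \right)} = 3 Z$
$j^{2}{\left(-9,T{\left(-3 \right)} \right)} = \left(- 9 \cdot 3 \left(-3\right)\right)^{2} = \left(\left(-9\right) \left(-9\right)\right)^{2} = 81^{2} = 6561$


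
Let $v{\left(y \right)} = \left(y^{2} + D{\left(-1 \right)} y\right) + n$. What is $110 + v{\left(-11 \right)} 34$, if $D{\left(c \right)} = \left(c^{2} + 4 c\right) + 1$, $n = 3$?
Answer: $5074$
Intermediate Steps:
$D{\left(c \right)} = 1 + c^{2} + 4 c$
$v{\left(y \right)} = 3 + y^{2} - 2 y$ ($v{\left(y \right)} = \left(y^{2} + \left(1 + \left(-1\right)^{2} + 4 \left(-1\right)\right) y\right) + 3 = \left(y^{2} + \left(1 + 1 - 4\right) y\right) + 3 = \left(y^{2} - 2 y\right) + 3 = 3 + y^{2} - 2 y$)
$110 + v{\left(-11 \right)} 34 = 110 + \left(3 + \left(-11\right)^{2} - -22\right) 34 = 110 + \left(3 + 121 + 22\right) 34 = 110 + 146 \cdot 34 = 110 + 4964 = 5074$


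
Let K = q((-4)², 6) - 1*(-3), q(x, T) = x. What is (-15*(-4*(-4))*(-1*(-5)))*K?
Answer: -22800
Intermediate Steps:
K = 19 (K = (-4)² - 1*(-3) = 16 + 3 = 19)
(-15*(-4*(-4))*(-1*(-5)))*K = -15*(-4*(-4))*(-1*(-5))*19 = -240*5*19 = -15*80*19 = -1200*19 = -22800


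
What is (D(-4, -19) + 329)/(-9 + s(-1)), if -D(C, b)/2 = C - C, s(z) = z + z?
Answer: -329/11 ≈ -29.909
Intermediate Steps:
s(z) = 2*z
D(C, b) = 0 (D(C, b) = -2*(C - C) = -2*0 = 0)
(D(-4, -19) + 329)/(-9 + s(-1)) = (0 + 329)/(-9 + 2*(-1)) = 329/(-9 - 2) = 329/(-11) = 329*(-1/11) = -329/11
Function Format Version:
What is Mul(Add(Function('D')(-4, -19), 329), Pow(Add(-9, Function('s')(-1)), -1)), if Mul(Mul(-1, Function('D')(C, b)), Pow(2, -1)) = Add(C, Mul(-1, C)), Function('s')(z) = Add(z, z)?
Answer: Rational(-329, 11) ≈ -29.909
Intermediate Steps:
Function('s')(z) = Mul(2, z)
Function('D')(C, b) = 0 (Function('D')(C, b) = Mul(-2, Add(C, Mul(-1, C))) = Mul(-2, 0) = 0)
Mul(Add(Function('D')(-4, -19), 329), Pow(Add(-9, Function('s')(-1)), -1)) = Mul(Add(0, 329), Pow(Add(-9, Mul(2, -1)), -1)) = Mul(329, Pow(Add(-9, -2), -1)) = Mul(329, Pow(-11, -1)) = Mul(329, Rational(-1, 11)) = Rational(-329, 11)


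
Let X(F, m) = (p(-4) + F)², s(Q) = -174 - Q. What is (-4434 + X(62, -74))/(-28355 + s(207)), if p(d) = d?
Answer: 535/14368 ≈ 0.037235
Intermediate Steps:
X(F, m) = (-4 + F)²
(-4434 + X(62, -74))/(-28355 + s(207)) = (-4434 + (-4 + 62)²)/(-28355 + (-174 - 1*207)) = (-4434 + 58²)/(-28355 + (-174 - 207)) = (-4434 + 3364)/(-28355 - 381) = -1070/(-28736) = -1070*(-1/28736) = 535/14368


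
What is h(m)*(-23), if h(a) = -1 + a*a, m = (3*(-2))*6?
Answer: -29785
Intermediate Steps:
m = -36 (m = -6*6 = -36)
h(a) = -1 + a²
h(m)*(-23) = (-1 + (-36)²)*(-23) = (-1 + 1296)*(-23) = 1295*(-23) = -29785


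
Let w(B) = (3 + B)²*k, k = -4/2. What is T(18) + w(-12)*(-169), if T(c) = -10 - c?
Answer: 27350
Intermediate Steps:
k = -2 (k = -4*½ = -2)
T(c) = -10 - c
w(B) = -2*(3 + B)² (w(B) = (3 + B)²*(-2) = -2*(3 + B)²)
T(18) + w(-12)*(-169) = (-10 - 1*18) - 2*(3 - 12)²*(-169) = (-10 - 18) - 2*(-9)²*(-169) = -28 - 2*81*(-169) = -28 - 162*(-169) = -28 + 27378 = 27350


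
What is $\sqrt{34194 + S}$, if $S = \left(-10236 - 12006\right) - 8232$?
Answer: $2 \sqrt{930} \approx 60.992$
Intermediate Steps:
$S = -30474$ ($S = -22242 - 8232 = -30474$)
$\sqrt{34194 + S} = \sqrt{34194 - 30474} = \sqrt{3720} = 2 \sqrt{930}$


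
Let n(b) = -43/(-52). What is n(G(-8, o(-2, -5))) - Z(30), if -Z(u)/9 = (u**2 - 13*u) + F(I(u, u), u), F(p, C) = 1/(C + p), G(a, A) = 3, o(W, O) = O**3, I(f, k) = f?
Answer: 596827/130 ≈ 4591.0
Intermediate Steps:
n(b) = 43/52 (n(b) = -43*(-1/52) = 43/52)
Z(u) = -9*u**2 + 117*u - 9/(2*u) (Z(u) = -9*((u**2 - 13*u) + 1/(u + u)) = -9*((u**2 - 13*u) + 1/(2*u)) = -9*(u**2 + 1/(2*u) - 13*u) = -9*u**2 + 117*u - 9/(2*u))
n(G(-8, o(-2, -5))) - Z(30) = 43/52 - 9*(-1 + 2*30**2*(13 - 1*30))/(2*30) = 43/52 - 9*(-1 + 2*900*(13 - 30))/(2*30) = 43/52 - 9*(-1 + 2*900*(-17))/(2*30) = 43/52 - 9*(-1 - 30600)/(2*30) = 43/52 - 9*(-30601)/(2*30) = 43/52 - 1*(-91803/20) = 43/52 + 91803/20 = 596827/130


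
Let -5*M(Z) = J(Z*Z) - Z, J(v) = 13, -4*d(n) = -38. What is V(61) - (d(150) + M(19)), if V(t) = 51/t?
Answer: -6017/610 ≈ -9.8639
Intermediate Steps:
d(n) = 19/2 (d(n) = -¼*(-38) = 19/2)
M(Z) = -13/5 + Z/5 (M(Z) = -(13 - Z)/5 = -13/5 + Z/5)
V(61) - (d(150) + M(19)) = 51/61 - (19/2 + (-13/5 + (⅕)*19)) = 51*(1/61) - (19/2 + (-13/5 + 19/5)) = 51/61 - (19/2 + 6/5) = 51/61 - 1*107/10 = 51/61 - 107/10 = -6017/610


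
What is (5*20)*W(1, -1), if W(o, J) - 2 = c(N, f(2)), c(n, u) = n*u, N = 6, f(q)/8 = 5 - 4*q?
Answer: -14200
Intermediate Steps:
f(q) = 40 - 32*q (f(q) = 8*(5 - 4*q) = 40 - 32*q)
W(o, J) = -142 (W(o, J) = 2 + 6*(40 - 32*2) = 2 + 6*(40 - 64) = 2 + 6*(-24) = 2 - 144 = -142)
(5*20)*W(1, -1) = (5*20)*(-142) = 100*(-142) = -14200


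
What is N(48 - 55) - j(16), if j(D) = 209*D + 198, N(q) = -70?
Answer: -3612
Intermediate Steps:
j(D) = 198 + 209*D
N(48 - 55) - j(16) = -70 - (198 + 209*16) = -70 - (198 + 3344) = -70 - 1*3542 = -70 - 3542 = -3612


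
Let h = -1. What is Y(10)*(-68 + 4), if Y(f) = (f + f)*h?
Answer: 1280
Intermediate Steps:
Y(f) = -2*f (Y(f) = (f + f)*(-1) = (2*f)*(-1) = -2*f)
Y(10)*(-68 + 4) = (-2*10)*(-68 + 4) = -20*(-64) = 1280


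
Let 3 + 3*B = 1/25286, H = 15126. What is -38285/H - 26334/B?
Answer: 30213467610827/1147412982 ≈ 26332.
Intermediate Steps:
B = -75857/75858 (B = -1 + (⅓)/25286 = -1 + (⅓)*(1/25286) = -1 + 1/75858 = -75857/75858 ≈ -0.99999)
-38285/H - 26334/B = -38285/15126 - 26334/(-75857/75858) = -38285*1/15126 - 26334*(-75858/75857) = -38285/15126 + 1997644572/75857 = 30213467610827/1147412982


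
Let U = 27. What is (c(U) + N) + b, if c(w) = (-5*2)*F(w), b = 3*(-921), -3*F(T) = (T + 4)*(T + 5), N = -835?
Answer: -874/3 ≈ -291.33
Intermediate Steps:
F(T) = -(4 + T)*(5 + T)/3 (F(T) = -(T + 4)*(T + 5)/3 = -(4 + T)*(5 + T)/3)
b = -2763
c(w) = 200/3 + 30*w + 10*w**2/3 (c(w) = (-5*2)*(-20/3 - 3*w - w**2/3) = -10*(-20/3 - 3*w - w**2/3) = 200/3 + 30*w + 10*w**2/3)
(c(U) + N) + b = ((200/3 + 30*27 + (10/3)*27**2) - 835) - 2763 = ((200/3 + 810 + (10/3)*729) - 835) - 2763 = ((200/3 + 810 + 2430) - 835) - 2763 = (9920/3 - 835) - 2763 = 7415/3 - 2763 = -874/3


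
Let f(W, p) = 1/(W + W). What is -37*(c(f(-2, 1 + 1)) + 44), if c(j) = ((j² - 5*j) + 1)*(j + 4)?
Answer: -124727/64 ≈ -1948.9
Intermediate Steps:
f(W, p) = 1/(2*W)
c(j) = (4 + j)*(1 + j² - 5*j) (c(j) = (1 + j² - 5*j)*(4 + j) = (4 + j)*(1 + j² - 5*j))
-37*(c(f(-2, 1 + 1)) + 44) = -37*((4 + ((½)/(-2))³ - ((½)/(-2))² - 19/(2*(-2))) + 44) = -37*((4 + ((½)*(-½))³ - ((½)*(-½))² - 19*(-1)/(2*2)) + 44) = -37*((4 + (-¼)³ - (-¼)² - 19*(-¼)) + 44) = -37*((4 - 1/64 - 1*1/16 + 19/4) + 44) = -37*((4 - 1/64 - 1/16 + 19/4) + 44) = -37*(555/64 + 44) = -37*3371/64 = -124727/64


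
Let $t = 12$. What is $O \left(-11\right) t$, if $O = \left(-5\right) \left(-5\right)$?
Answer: $-3300$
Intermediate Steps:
$O = 25$
$O \left(-11\right) t = 25 \left(-11\right) 12 = \left(-275\right) 12 = -3300$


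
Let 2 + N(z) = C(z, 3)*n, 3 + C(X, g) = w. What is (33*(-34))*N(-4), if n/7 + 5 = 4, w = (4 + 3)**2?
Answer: 363528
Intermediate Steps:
w = 49 (w = 7**2 = 49)
n = -7 (n = -35 + 7*4 = -35 + 28 = -7)
C(X, g) = 46 (C(X, g) = -3 + 49 = 46)
N(z) = -324 (N(z) = -2 + 46*(-7) = -2 - 322 = -324)
(33*(-34))*N(-4) = (33*(-34))*(-324) = -1122*(-324) = 363528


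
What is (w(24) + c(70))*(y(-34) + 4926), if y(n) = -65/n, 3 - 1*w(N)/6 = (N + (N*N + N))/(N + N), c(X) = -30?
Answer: -7539705/17 ≈ -4.4351e+5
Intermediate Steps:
w(N) = 18 - 3*(N**2 + 2*N)/N (w(N) = 18 - 6*(N + (N*N + N))/(N + N) = 18 - 6*(N + (N**2 + N))/(2*N) = 18 - 6*(N + (N + N**2))*1/(2*N) = 18 - 6*(N**2 + 2*N)*1/(2*N) = 18 - 3*(N**2 + 2*N)/N)
(w(24) + c(70))*(y(-34) + 4926) = ((12 - 3*24) - 30)*(-65/(-34) + 4926) = ((12 - 72) - 30)*(-65*(-1/34) + 4926) = (-60 - 30)*(65/34 + 4926) = -90*167549/34 = -7539705/17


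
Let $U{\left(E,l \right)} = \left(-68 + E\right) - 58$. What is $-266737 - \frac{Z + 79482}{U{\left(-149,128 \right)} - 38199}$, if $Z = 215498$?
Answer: $- \frac{5131072179}{19237} \approx -2.6673 \cdot 10^{5}$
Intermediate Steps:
$U{\left(E,l \right)} = -126 + E$
$-266737 - \frac{Z + 79482}{U{\left(-149,128 \right)} - 38199} = -266737 - \frac{215498 + 79482}{\left(-126 - 149\right) - 38199} = -266737 - \frac{294980}{-275 - 38199} = -266737 - \frac{294980}{-38474} = -266737 - 294980 \left(- \frac{1}{38474}\right) = -266737 - - \frac{147490}{19237} = -266737 + \frac{147490}{19237} = - \frac{5131072179}{19237}$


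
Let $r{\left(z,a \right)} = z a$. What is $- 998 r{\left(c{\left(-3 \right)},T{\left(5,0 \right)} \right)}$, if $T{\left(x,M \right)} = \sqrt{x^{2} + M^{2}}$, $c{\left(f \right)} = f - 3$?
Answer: $29940$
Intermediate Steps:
$c{\left(f \right)} = -3 + f$
$T{\left(x,M \right)} = \sqrt{M^{2} + x^{2}}$
$r{\left(z,a \right)} = a z$
$- 998 r{\left(c{\left(-3 \right)},T{\left(5,0 \right)} \right)} = - 998 \sqrt{0^{2} + 5^{2}} \left(-3 - 3\right) = - 998 \sqrt{0 + 25} \left(-6\right) = - 998 \sqrt{25} \left(-6\right) = - 998 \cdot 5 \left(-6\right) = \left(-998\right) \left(-30\right) = 29940$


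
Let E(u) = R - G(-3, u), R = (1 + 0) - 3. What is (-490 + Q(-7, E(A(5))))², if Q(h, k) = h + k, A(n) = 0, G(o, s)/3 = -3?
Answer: 240100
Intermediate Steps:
G(o, s) = -9 (G(o, s) = 3*(-3) = -9)
R = -2 (R = 1 - 3 = -2)
E(u) = 7 (E(u) = -2 - 1*(-9) = -2 + 9 = 7)
(-490 + Q(-7, E(A(5))))² = (-490 + (-7 + 7))² = (-490 + 0)² = (-490)² = 240100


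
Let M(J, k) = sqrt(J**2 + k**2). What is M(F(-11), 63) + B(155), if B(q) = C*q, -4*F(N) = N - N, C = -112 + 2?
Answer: -16987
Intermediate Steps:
C = -110
F(N) = 0 (F(N) = -(N - N)/4 = -1/4*0 = 0)
B(q) = -110*q
M(F(-11), 63) + B(155) = sqrt(0**2 + 63**2) - 110*155 = sqrt(0 + 3969) - 17050 = sqrt(3969) - 17050 = 63 - 17050 = -16987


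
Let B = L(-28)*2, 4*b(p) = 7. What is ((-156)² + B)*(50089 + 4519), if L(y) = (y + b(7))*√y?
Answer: 1328940288 - 5733840*I*√7 ≈ 1.3289e+9 - 1.517e+7*I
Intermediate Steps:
b(p) = 7/4 (b(p) = (¼)*7 = 7/4)
L(y) = √y*(7/4 + y) (L(y) = (y + 7/4)*√y = (7/4 + y)*√y = √y*(7/4 + y))
B = -105*I*√7 (B = (√(-28)*(7/4 - 28))*2 = ((2*I*√7)*(-105/4))*2 = -105*I*√7/2*2 = -105*I*√7 ≈ -277.8*I)
((-156)² + B)*(50089 + 4519) = ((-156)² - 105*I*√7)*(50089 + 4519) = (24336 - 105*I*√7)*54608 = 1328940288 - 5733840*I*√7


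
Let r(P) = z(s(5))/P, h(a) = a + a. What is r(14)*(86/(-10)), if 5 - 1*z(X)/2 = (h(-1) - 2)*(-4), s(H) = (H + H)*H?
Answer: 473/35 ≈ 13.514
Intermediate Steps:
s(H) = 2*H² (s(H) = (2*H)*H = 2*H²)
h(a) = 2*a
z(X) = -22 (z(X) = 10 - 2*(2*(-1) - 2)*(-4) = 10 - 2*(-2 - 2)*(-4) = 10 - (-8)*(-4) = 10 - 2*16 = 10 - 32 = -22)
r(P) = -22/P
r(14)*(86/(-10)) = (-22/14)*(86/(-10)) = (-22*1/14)*(86*(-⅒)) = -11/7*(-43/5) = 473/35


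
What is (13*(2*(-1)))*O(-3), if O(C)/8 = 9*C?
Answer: 5616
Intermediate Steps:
O(C) = 72*C (O(C) = 8*(9*C) = 72*C)
(13*(2*(-1)))*O(-3) = (13*(2*(-1)))*(72*(-3)) = (13*(-2))*(-216) = -26*(-216) = 5616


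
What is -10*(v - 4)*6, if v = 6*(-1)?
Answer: 600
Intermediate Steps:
v = -6
-10*(v - 4)*6 = -10*(-6 - 4)*6 = -10*(-10)*6 = 100*6 = 600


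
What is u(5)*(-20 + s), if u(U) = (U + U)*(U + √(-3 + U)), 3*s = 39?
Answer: -350 - 70*√2 ≈ -449.00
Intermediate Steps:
s = 13 (s = (⅓)*39 = 13)
u(U) = 2*U*(U + √(-3 + U)) (u(U) = (2*U)*(U + √(-3 + U)) = 2*U*(U + √(-3 + U)))
u(5)*(-20 + s) = (2*5*(5 + √(-3 + 5)))*(-20 + 13) = (2*5*(5 + √2))*(-7) = (50 + 10*√2)*(-7) = -350 - 70*√2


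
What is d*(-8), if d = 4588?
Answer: -36704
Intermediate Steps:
d*(-8) = 4588*(-8) = -36704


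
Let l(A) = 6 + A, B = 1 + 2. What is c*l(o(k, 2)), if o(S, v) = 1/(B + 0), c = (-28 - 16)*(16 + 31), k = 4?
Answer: -39292/3 ≈ -13097.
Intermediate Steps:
B = 3
c = -2068 (c = -44*47 = -2068)
o(S, v) = 1/3 (o(S, v) = 1/(3 + 0) = 1/3)
c*l(o(k, 2)) = -2068*(6 + 1/3) = -2068*19/3 = -39292/3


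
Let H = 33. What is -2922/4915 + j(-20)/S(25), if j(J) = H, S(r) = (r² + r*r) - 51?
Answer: -303753/535735 ≈ -0.56698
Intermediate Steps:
S(r) = -51 + 2*r² (S(r) = (r² + r²) - 51 = 2*r² - 51 = -51 + 2*r²)
j(J) = 33
-2922/4915 + j(-20)/S(25) = -2922/4915 + 33/(-51 + 2*25²) = -2922*1/4915 + 33/(-51 + 2*625) = -2922/4915 + 33/(-51 + 1250) = -2922/4915 + 33/1199 = -2922/4915 + 33*(1/1199) = -2922/4915 + 3/109 = -303753/535735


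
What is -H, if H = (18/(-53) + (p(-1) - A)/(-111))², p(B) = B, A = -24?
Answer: -10349089/34609689 ≈ -0.29902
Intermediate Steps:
H = 10349089/34609689 (H = (18/(-53) + (-1 - 1*(-24))/(-111))² = (18*(-1/53) + (-1 + 24)*(-1/111))² = (-18/53 + 23*(-1/111))² = (-18/53 - 23/111)² = (-3217/5883)² = 10349089/34609689 ≈ 0.29902)
-H = -1*10349089/34609689 = -10349089/34609689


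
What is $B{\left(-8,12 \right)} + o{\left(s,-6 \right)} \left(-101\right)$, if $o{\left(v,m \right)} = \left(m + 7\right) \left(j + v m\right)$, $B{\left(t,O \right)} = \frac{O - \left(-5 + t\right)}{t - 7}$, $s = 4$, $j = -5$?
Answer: $\frac{8782}{3} \approx 2927.3$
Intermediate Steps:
$B{\left(t,O \right)} = \frac{5 + O - t}{-7 + t}$
$o{\left(v,m \right)} = \left(-5 + m v\right) \left(7 + m\right)$ ($o{\left(v,m \right)} = \left(m + 7\right) \left(-5 + v m\right) = \left(7 + m\right) \left(-5 + m v\right) = \left(-5 + m v\right) \left(7 + m\right)$)
$B{\left(-8,12 \right)} + o{\left(s,-6 \right)} \left(-101\right) = \frac{5 + 12 - -8}{-7 - 8} + \left(-35 - -30 + 4 \left(-6\right)^{2} + 7 \left(-6\right) 4\right) \left(-101\right) = \frac{5 + 12 + 8}{-15} + \left(-35 + 30 + 4 \cdot 36 - 168\right) \left(-101\right) = \left(- \frac{1}{15}\right) 25 + \left(-35 + 30 + 144 - 168\right) \left(-101\right) = - \frac{5}{3} - -2929 = - \frac{5}{3} + 2929 = \frac{8782}{3}$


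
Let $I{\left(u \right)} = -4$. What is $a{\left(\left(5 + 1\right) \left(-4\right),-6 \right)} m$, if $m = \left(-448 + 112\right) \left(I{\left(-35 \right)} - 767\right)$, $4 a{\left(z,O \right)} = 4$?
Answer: $259056$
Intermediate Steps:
$a{\left(z,O \right)} = 1$ ($a{\left(z,O \right)} = \frac{1}{4} \cdot 4 = 1$)
$m = 259056$ ($m = \left(-448 + 112\right) \left(-4 - 767\right) = \left(-336\right) \left(-771\right) = 259056$)
$a{\left(\left(5 + 1\right) \left(-4\right),-6 \right)} m = 1 \cdot 259056 = 259056$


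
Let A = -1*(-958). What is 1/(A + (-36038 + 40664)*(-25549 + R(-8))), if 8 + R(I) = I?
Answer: -1/118262732 ≈ -8.4557e-9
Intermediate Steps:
A = 958
R(I) = -8 + I
1/(A + (-36038 + 40664)*(-25549 + R(-8))) = 1/(958 + (-36038 + 40664)*(-25549 + (-8 - 8))) = 1/(958 + 4626*(-25549 - 16)) = 1/(958 + 4626*(-25565)) = 1/(958 - 118263690) = 1/(-118262732) = -1/118262732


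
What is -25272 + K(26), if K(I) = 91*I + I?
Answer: -22880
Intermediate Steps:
K(I) = 92*I
-25272 + K(26) = -25272 + 92*26 = -25272 + 2392 = -22880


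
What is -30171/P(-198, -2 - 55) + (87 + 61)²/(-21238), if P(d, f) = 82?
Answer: -211789/574 ≈ -368.97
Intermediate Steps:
-30171/P(-198, -2 - 55) + (87 + 61)²/(-21238) = -30171/82 + (87 + 61)²/(-21238) = -30171*1/82 + 148²*(-1/21238) = -30171/82 + 21904*(-1/21238) = -30171/82 - 296/287 = -211789/574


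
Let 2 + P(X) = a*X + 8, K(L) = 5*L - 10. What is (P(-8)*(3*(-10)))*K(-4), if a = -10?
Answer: 77400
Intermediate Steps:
K(L) = -10 + 5*L
P(X) = 6 - 10*X (P(X) = -2 + (-10*X + 8) = -2 + (8 - 10*X) = 6 - 10*X)
(P(-8)*(3*(-10)))*K(-4) = ((6 - 10*(-8))*(3*(-10)))*(-10 + 5*(-4)) = ((6 + 80)*(-30))*(-10 - 20) = (86*(-30))*(-30) = -2580*(-30) = 77400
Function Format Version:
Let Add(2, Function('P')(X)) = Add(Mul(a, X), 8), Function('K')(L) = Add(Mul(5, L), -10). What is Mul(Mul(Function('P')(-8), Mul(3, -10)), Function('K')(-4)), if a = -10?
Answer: 77400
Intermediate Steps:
Function('K')(L) = Add(-10, Mul(5, L))
Function('P')(X) = Add(6, Mul(-10, X)) (Function('P')(X) = Add(-2, Add(Mul(-10, X), 8)) = Add(-2, Add(8, Mul(-10, X))) = Add(6, Mul(-10, X)))
Mul(Mul(Function('P')(-8), Mul(3, -10)), Function('K')(-4)) = Mul(Mul(Add(6, Mul(-10, -8)), Mul(3, -10)), Add(-10, Mul(5, -4))) = Mul(Mul(Add(6, 80), -30), Add(-10, -20)) = Mul(Mul(86, -30), -30) = Mul(-2580, -30) = 77400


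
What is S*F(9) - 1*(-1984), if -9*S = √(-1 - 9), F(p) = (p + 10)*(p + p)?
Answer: 1984 - 38*I*√10 ≈ 1984.0 - 120.17*I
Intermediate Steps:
F(p) = 2*p*(10 + p) (F(p) = (10 + p)*(2*p) = 2*p*(10 + p))
S = -I*√10/9 (S = -√(-1 - 9)/9 = -I*√10/9 ≈ -0.35136*I)
S*F(9) - 1*(-1984) = (-I*√10/9)*(2*9*(10 + 9)) - 1*(-1984) = (-I*√10/9)*(2*9*19) + 1984 = -I*√10/9*342 + 1984 = -38*I*√10 + 1984 = 1984 - 38*I*√10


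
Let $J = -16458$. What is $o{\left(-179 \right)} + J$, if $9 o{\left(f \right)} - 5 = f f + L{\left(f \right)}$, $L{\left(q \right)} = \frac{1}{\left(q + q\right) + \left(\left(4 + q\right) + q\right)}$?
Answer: $- \frac{82646113}{6408} \approx -12897.0$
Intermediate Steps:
$L{\left(q \right)} = \frac{1}{4 + 4 q}$ ($L{\left(q \right)} = \frac{1}{2 q + \left(4 + 2 q\right)} = \frac{1}{4 + 4 q}$)
$o{\left(f \right)} = \frac{5}{9} + \frac{f^{2}}{9} + \frac{1}{36 \left(1 + f\right)}$ ($o{\left(f \right)} = \frac{5}{9} + \frac{f f + \frac{1}{4 \left(1 + f\right)}}{9} = \frac{5}{9} + \frac{f^{2} + \frac{1}{4 \left(1 + f\right)}}{9} = \frac{5}{9} + \left(\frac{f^{2}}{9} + \frac{1}{36 \left(1 + f\right)}\right) = \frac{5}{9} + \frac{f^{2}}{9} + \frac{1}{36 \left(1 + f\right)}$)
$o{\left(-179 \right)} + J = \frac{1 + 4 \left(1 - 179\right) \left(5 + \left(-179\right)^{2}\right)}{36 \left(1 - 179\right)} - 16458 = \frac{1 + 4 \left(-178\right) \left(5 + 32041\right)}{36 \left(-178\right)} - 16458 = \frac{1}{36} \left(- \frac{1}{178}\right) \left(1 + 4 \left(-178\right) 32046\right) - 16458 = \frac{1}{36} \left(- \frac{1}{178}\right) \left(1 - 22816752\right) - 16458 = \frac{1}{36} \left(- \frac{1}{178}\right) \left(-22816751\right) - 16458 = \frac{22816751}{6408} - 16458 = - \frac{82646113}{6408}$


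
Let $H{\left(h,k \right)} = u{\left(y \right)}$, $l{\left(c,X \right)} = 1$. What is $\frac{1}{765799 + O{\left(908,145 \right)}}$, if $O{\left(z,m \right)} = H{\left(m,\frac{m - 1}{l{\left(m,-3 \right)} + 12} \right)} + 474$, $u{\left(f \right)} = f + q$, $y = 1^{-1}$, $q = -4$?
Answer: $\frac{1}{766270} \approx 1.305 \cdot 10^{-6}$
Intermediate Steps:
$y = 1$
$u{\left(f \right)} = -4 + f$ ($u{\left(f \right)} = f - 4 = -4 + f$)
$H{\left(h,k \right)} = -3$ ($H{\left(h,k \right)} = -4 + 1 = -3$)
$O{\left(z,m \right)} = 471$ ($O{\left(z,m \right)} = -3 + 474 = 471$)
$\frac{1}{765799 + O{\left(908,145 \right)}} = \frac{1}{765799 + 471} = \frac{1}{766270}$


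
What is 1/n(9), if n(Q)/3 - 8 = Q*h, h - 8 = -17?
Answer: -1/219 ≈ -0.0045662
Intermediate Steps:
h = -9 (h = 8 - 17 = -9)
n(Q) = 24 - 27*Q (n(Q) = 24 + 3*(Q*(-9)) = 24 + 3*(-9*Q) = 24 - 27*Q)
1/n(9) = 1/(24 - 27*9) = 1/(24 - 243) = 1/(-219) = -1/219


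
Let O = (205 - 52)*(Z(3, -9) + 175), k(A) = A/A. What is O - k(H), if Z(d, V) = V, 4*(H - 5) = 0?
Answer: 25397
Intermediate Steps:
H = 5 (H = 5 + (¼)*0 = 5 + 0 = 5)
k(A) = 1
O = 25398 (O = (205 - 52)*(-9 + 175) = 153*166 = 25398)
O - k(H) = 25398 - 1*1 = 25398 - 1 = 25397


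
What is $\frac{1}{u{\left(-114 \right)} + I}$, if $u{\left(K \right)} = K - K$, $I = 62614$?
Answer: $\frac{1}{62614} \approx 1.5971 \cdot 10^{-5}$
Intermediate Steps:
$u{\left(K \right)} = 0$
$\frac{1}{u{\left(-114 \right)} + I} = \frac{1}{0 + 62614} = \frac{1}{62614}$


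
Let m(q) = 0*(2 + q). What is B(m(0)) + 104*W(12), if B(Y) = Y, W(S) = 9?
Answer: 936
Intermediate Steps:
m(q) = 0
B(m(0)) + 104*W(12) = 0 + 104*9 = 0 + 936 = 936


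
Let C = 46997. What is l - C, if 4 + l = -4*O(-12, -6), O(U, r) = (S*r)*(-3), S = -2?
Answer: -46857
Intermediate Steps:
O(U, r) = 6*r (O(U, r) = -2*r*(-3) = 6*r)
l = 140 (l = -4 - 24*(-6) = -4 - 4*(-36) = -4 + 144 = 140)
l - C = 140 - 1*46997 = 140 - 46997 = -46857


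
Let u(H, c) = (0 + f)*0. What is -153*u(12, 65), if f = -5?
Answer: 0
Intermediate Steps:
u(H, c) = 0 (u(H, c) = (0 - 5)*0 = -5*0 = 0)
-153*u(12, 65) = -153*0 = 0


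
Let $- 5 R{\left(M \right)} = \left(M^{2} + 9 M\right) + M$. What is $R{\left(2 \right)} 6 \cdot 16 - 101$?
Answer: $- \frac{2809}{5} \approx -561.8$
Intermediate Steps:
$R{\left(M \right)} = - 2 M - \frac{M^{2}}{5}$ ($R{\left(M \right)} = - \frac{\left(M^{2} + 9 M\right) + M}{5} = - \frac{M^{2} + 10 M}{5} = - 2 M - \frac{M^{2}}{5}$)
$R{\left(2 \right)} 6 \cdot 16 - 101 = \left(- \frac{1}{5}\right) 2 \left(10 + 2\right) 6 \cdot 16 - 101 = \left(- \frac{1}{5}\right) 2 \cdot 12 \cdot 96 - 101 = \left(- \frac{24}{5}\right) 96 - 101 = - \frac{2304}{5} - 101 = - \frac{2809}{5}$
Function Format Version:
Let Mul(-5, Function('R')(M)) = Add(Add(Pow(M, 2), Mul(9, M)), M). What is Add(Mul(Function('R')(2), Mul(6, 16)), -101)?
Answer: Rational(-2809, 5) ≈ -561.80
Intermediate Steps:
Function('R')(M) = Add(Mul(-2, M), Mul(Rational(-1, 5), Pow(M, 2))) (Function('R')(M) = Mul(Rational(-1, 5), Add(Add(Pow(M, 2), Mul(9, M)), M)) = Mul(Rational(-1, 5), Add(Pow(M, 2), Mul(10, M))) = Add(Mul(-2, M), Mul(Rational(-1, 5), Pow(M, 2))))
Add(Mul(Function('R')(2), Mul(6, 16)), -101) = Add(Mul(Mul(Rational(-1, 5), 2, Add(10, 2)), Mul(6, 16)), -101) = Add(Mul(Mul(Rational(-1, 5), 2, 12), 96), -101) = Add(Mul(Rational(-24, 5), 96), -101) = Add(Rational(-2304, 5), -101) = Rational(-2809, 5)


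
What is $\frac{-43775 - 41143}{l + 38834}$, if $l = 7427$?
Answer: $- \frac{84918}{46261} \approx -1.8356$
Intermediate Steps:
$\frac{-43775 - 41143}{l + 38834} = \frac{-43775 - 41143}{7427 + 38834} = - \frac{84918}{46261}$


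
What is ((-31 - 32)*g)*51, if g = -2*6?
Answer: 38556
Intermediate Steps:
g = -12
((-31 - 32)*g)*51 = ((-31 - 32)*(-12))*51 = -63*(-12)*51 = 756*51 = 38556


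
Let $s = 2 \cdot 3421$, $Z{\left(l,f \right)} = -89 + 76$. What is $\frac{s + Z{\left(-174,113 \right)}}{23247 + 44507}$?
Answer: $\frac{6829}{67754} \approx 0.10079$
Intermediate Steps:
$Z{\left(l,f \right)} = -13$
$s = 6842$
$\frac{s + Z{\left(-174,113 \right)}}{23247 + 44507} = \frac{6842 - 13}{23247 + 44507} = \frac{6829}{67754}$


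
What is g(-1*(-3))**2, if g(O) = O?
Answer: 9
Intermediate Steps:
g(-1*(-3))**2 = (-1*(-3))**2 = 3**2 = 9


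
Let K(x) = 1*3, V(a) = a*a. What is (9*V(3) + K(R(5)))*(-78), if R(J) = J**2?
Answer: -6552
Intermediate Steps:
V(a) = a**2
K(x) = 3
(9*V(3) + K(R(5)))*(-78) = (9*3**2 + 3)*(-78) = (9*9 + 3)*(-78) = (81 + 3)*(-78) = 84*(-78) = -6552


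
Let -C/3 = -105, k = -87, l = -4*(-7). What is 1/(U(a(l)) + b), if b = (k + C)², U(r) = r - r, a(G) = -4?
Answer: 1/51984 ≈ 1.9237e-5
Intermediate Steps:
l = 28
C = 315 (C = -3*(-105) = 315)
U(r) = 0
b = 51984 (b = (-87 + 315)² = 228² = 51984)
1/(U(a(l)) + b) = 1/(0 + 51984) = 1/51984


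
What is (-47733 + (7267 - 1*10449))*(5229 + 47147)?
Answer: -2666724040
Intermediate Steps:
(-47733 + (7267 - 1*10449))*(5229 + 47147) = (-47733 + (7267 - 10449))*52376 = (-47733 - 3182)*52376 = -50915*52376 = -2666724040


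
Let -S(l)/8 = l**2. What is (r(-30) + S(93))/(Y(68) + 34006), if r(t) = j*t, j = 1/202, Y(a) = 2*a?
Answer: -6988407/3448342 ≈ -2.0266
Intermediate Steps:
S(l) = -8*l**2
j = 1/202 ≈ 0.0049505
r(t) = t/202
(r(-30) + S(93))/(Y(68) + 34006) = ((1/202)*(-30) - 8*93**2)/(2*68 + 34006) = (-15/101 - 8*8649)/(136 + 34006) = (-15/101 - 69192)/34142 = -6988407/101*1/34142 = -6988407/3448342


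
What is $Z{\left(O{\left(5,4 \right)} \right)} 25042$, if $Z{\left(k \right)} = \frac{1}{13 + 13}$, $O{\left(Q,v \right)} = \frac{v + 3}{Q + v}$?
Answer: $\frac{12521}{13} \approx 963.15$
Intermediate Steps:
$O{\left(Q,v \right)} = \frac{3 + v}{Q + v}$
$Z{\left(k \right)} = \frac{1}{26}$
$Z{\left(O{\left(5,4 \right)} \right)} 25042 = \frac{1}{26} \cdot 25042 = \frac{12521}{13}$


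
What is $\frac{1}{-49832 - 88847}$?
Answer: $- \frac{1}{138679} \approx -7.2109 \cdot 10^{-6}$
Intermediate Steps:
$\frac{1}{-49832 - 88847} = \frac{1}{-138679} = - \frac{1}{138679}$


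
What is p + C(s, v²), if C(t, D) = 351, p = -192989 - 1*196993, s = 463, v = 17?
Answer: -389631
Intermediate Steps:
p = -389982 (p = -192989 - 196993 = -389982)
p + C(s, v²) = -389982 + 351 = -389631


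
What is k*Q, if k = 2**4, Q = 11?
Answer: 176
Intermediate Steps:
k = 16
k*Q = 16*11 = 176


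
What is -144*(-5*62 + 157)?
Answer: 22032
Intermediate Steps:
-144*(-5*62 + 157) = -144*(-310 + 157) = -144*(-153) = 22032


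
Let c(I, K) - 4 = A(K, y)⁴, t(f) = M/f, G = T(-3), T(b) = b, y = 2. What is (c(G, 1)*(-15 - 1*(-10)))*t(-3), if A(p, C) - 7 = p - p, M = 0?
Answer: 0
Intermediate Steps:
A(p, C) = 7 (A(p, C) = 7 + (p - p) = 7 + 0 = 7)
G = -3
t(f) = 0 (t(f) = 0/f = 0)
c(I, K) = 2405 (c(I, K) = 4 + 7⁴ = 4 + 2401 = 2405)
(c(G, 1)*(-15 - 1*(-10)))*t(-3) = (2405*(-15 - 1*(-10)))*0 = (2405*(-15 + 10))*0 = (2405*(-5))*0 = -12025*0 = 0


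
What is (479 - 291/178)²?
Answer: 7220070841/31684 ≈ 2.2788e+5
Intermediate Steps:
(479 - 291/178)² = (84971/178)² = 7220070841/31684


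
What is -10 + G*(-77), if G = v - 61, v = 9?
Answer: 3994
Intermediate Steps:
G = -52 (G = 9 - 61 = -52)
-10 + G*(-77) = -10 - 52*(-77) = -10 + 4004 = 3994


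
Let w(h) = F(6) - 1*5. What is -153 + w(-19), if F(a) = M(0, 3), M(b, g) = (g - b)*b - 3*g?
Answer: -167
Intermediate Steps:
M(b, g) = -3*g + b*(g - b) (M(b, g) = b*(g - b) - 3*g = -3*g + b*(g - b))
F(a) = -9 (F(a) = -1*0² - 3*3 + 0*3 = -1*0 - 9 + 0 = 0 - 9 + 0 = -9)
w(h) = -14 (w(h) = -9 - 1*5 = -9 - 5 = -14)
-153 + w(-19) = -153 - 14 = -167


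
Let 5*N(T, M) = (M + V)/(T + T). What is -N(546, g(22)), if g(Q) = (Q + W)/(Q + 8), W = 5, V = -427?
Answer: 4261/54600 ≈ 0.078040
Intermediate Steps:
g(Q) = (5 + Q)/(8 + Q) (g(Q) = (Q + 5)/(Q + 8) = (5 + Q)/(8 + Q))
N(T, M) = (-427 + M)/(10*T) (N(T, M) = ((M - 427)/(T + T))/5 = ((-427 + M)/((2*T)))/5 = ((-427 + M)*(1/(2*T)))/5 = ((-427 + M)/(2*T))/5 = (-427 + M)/(10*T))
-N(546, g(22)) = -(-427 + (5 + 22)/(8 + 22))/(10*546) = -(-427 + 27/30)/(10*546) = -(-427 + (1/30)*27)/(10*546) = -(-427 + 9/10)/(10*546) = -(-4261)/(10*546*10) = -1*(-4261/54600) = 4261/54600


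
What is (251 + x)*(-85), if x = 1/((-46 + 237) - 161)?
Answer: -128027/6 ≈ -21338.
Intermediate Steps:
x = 1/30 (x = 1/(191 - 161) = 1/30 ≈ 0.033333)
(251 + x)*(-85) = (251 + 1/30)*(-85) = (7531/30)*(-85) = -128027/6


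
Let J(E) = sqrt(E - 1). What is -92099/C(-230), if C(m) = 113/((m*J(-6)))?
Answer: 21182770*I*sqrt(7)/113 ≈ 4.9597e+5*I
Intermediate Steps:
J(E) = sqrt(-1 + E)
C(m) = -113*I*sqrt(7)/(7*m) (C(m) = 113/((m*sqrt(-1 - 6))) = 113/((m*sqrt(-7))) = 113/((m*(I*sqrt(7)))) = 113/((I*m*sqrt(7))) = 113*(-I*sqrt(7)/(7*m)) = -113*I*sqrt(7)/(7*m))
-92099/C(-230) = -92099*(-230*I*sqrt(7)/113) = -(-21182770)*I*sqrt(7)/113 = 21182770*I*sqrt(7)/113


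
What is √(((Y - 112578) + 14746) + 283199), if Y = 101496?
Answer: √286863 ≈ 535.60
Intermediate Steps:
√(((Y - 112578) + 14746) + 283199) = √(((101496 - 112578) + 14746) + 283199) = √((-11082 + 14746) + 283199) = √(3664 + 283199) = √286863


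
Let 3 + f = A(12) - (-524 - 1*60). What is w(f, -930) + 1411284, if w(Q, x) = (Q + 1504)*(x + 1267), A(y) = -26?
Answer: 2105167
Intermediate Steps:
f = 555 (f = -3 + (-26 - (-524 - 1*60)) = -3 + (-26 - (-524 - 60)) = -3 + (-26 - 1*(-584)) = -3 + (-26 + 584) = -3 + 558 = 555)
w(Q, x) = (1267 + x)*(1504 + Q) (w(Q, x) = (1504 + Q)*(1267 + x) = (1267 + x)*(1504 + Q))
w(f, -930) + 1411284 = (1905568 + 1267*555 + 1504*(-930) + 555*(-930)) + 1411284 = (1905568 + 703185 - 1398720 - 516150) + 1411284 = 693883 + 1411284 = 2105167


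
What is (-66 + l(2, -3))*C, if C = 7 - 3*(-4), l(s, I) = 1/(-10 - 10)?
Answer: -25099/20 ≈ -1254.9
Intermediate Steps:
l(s, I) = -1/20 (l(s, I) = 1/(-20) = -1/20)
C = 19 (C = 7 + 12 = 19)
(-66 + l(2, -3))*C = (-66 - 1/20)*19 = -1321/20*19 = -25099/20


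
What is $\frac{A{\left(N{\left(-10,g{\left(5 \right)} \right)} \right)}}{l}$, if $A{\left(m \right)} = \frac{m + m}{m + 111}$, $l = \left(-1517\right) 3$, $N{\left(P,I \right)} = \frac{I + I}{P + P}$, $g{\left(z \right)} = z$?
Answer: $\frac{2}{1005771} \approx 1.9885 \cdot 10^{-6}$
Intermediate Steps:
$N{\left(P,I \right)} = \frac{I}{P}$ ($N{\left(P,I \right)} = \frac{2 I}{2 P} = 2 I \frac{1}{2 P} = \frac{I}{P}$)
$l = -4551$
$A{\left(m \right)} = \frac{2 m}{111 + m}$
$\frac{A{\left(N{\left(-10,g{\left(5 \right)} \right)} \right)}}{l} = \frac{2 \frac{5}{-10} \frac{1}{111 + \frac{5}{-10}}}{-4551} = \frac{2 \cdot 5 \left(- \frac{1}{10}\right)}{111 + 5 \left(- \frac{1}{10}\right)} \left(- \frac{1}{4551}\right) = 2 \left(- \frac{1}{2}\right) \frac{1}{111 - \frac{1}{2}} \left(- \frac{1}{4551}\right) = 2 \left(- \frac{1}{2}\right) \frac{1}{\frac{221}{2}} \left(- \frac{1}{4551}\right) = 2 \left(- \frac{1}{2}\right) \frac{2}{221} \left(- \frac{1}{4551}\right) = \left(- \frac{2}{221}\right) \left(- \frac{1}{4551}\right) = \frac{2}{1005771}$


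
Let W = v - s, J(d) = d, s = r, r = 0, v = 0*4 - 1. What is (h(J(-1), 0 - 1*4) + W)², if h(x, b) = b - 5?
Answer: 100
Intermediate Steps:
v = -1 (v = 0 - 1 = -1)
s = 0
h(x, b) = -5 + b
W = -1 (W = -1 - 1*0 = -1 + 0 = -1)
(h(J(-1), 0 - 1*4) + W)² = ((-5 + (0 - 1*4)) - 1)² = ((-5 + (0 - 4)) - 1)² = ((-5 - 4) - 1)² = (-9 - 1)² = (-10)² = 100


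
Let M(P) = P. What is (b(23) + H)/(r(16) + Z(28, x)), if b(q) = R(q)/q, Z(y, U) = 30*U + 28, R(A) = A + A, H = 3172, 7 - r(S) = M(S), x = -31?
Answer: -3174/911 ≈ -3.4841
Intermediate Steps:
r(S) = 7 - S
R(A) = 2*A
Z(y, U) = 28 + 30*U
b(q) = 2 (b(q) = (2*q)/q = 2)
(b(23) + H)/(r(16) + Z(28, x)) = (2 + 3172)/((7 - 1*16) + (28 + 30*(-31))) = 3174/((7 - 16) + (28 - 930)) = 3174/(-9 - 902) = 3174/(-911) = 3174*(-1/911) = -3174/911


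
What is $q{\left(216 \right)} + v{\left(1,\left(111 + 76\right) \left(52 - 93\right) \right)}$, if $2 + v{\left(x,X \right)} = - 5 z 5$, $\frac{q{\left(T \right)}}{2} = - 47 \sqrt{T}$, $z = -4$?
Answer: $98 - 564 \sqrt{6} \approx -1283.5$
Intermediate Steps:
$q{\left(T \right)} = - 94 \sqrt{T}$ ($q{\left(T \right)} = 2 \left(- 47 \sqrt{T}\right) = - 94 \sqrt{T}$)
$v{\left(x,X \right)} = 98$ ($v{\left(x,X \right)} = -2 + \left(-5\right) \left(-4\right) 5 = -2 + 20 \cdot 5 = -2 + 100 = 98$)
$q{\left(216 \right)} + v{\left(1,\left(111 + 76\right) \left(52 - 93\right) \right)} = - 94 \sqrt{216} + 98 = - 94 \cdot 6 \sqrt{6} + 98 = - 564 \sqrt{6} + 98 = 98 - 564 \sqrt{6}$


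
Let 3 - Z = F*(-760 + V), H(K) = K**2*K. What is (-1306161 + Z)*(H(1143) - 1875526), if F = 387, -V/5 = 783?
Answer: 750271951053627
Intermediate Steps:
V = -3915 (V = -5*783 = -3915)
H(K) = K**3
Z = 1809228 (Z = 3 - 387*(-760 - 3915) = 3 - 387*(-4675) = 3 - 1*(-1809225) = 3 + 1809225 = 1809228)
(-1306161 + Z)*(H(1143) - 1875526) = (-1306161 + 1809228)*(1143**3 - 1875526) = 503067*(1493271207 - 1875526) = 503067*1491395681 = 750271951053627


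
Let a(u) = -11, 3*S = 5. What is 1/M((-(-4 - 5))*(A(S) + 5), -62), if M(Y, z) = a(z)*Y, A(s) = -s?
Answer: -1/330 ≈ -0.0030303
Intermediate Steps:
S = 5/3 (S = (⅓)*5 = 5/3 ≈ 1.6667)
M(Y, z) = -11*Y
1/M((-(-4 - 5))*(A(S) + 5), -62) = 1/(-11*(-(-4 - 5))*(-1*5/3 + 5)) = 1/(-11*(-1*(-9))*(-5/3 + 5)) = 1/(-99*10/3) = 1/(-11*30) = 1/(-330) = -1/330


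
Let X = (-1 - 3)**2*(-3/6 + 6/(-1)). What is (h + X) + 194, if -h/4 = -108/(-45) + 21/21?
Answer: 382/5 ≈ 76.400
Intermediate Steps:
h = -68/5 (h = -4*(-108/(-45) + 21/21) = -4*(-108*(-1/45) + 21*(1/21)) = -4*(12/5 + 1) = -4*17/5 = -68/5 ≈ -13.600)
X = -104 (X = (-4)**2*(-3*1/6 + 6*(-1)) = 16*(-1/2 - 6) = 16*(-13/2) = -104)
(h + X) + 194 = (-68/5 - 104) + 194 = -588/5 + 194 = 382/5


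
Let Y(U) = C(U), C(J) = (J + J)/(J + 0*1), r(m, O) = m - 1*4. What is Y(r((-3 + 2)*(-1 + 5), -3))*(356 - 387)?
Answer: -62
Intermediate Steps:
r(m, O) = -4 + m (r(m, O) = m - 4 = -4 + m)
C(J) = 2 (C(J) = (2*J)/(J + 0) = (2*J)/J = 2)
Y(U) = 2
Y(r((-3 + 2)*(-1 + 5), -3))*(356 - 387) = 2*(356 - 387) = 2*(-31) = -62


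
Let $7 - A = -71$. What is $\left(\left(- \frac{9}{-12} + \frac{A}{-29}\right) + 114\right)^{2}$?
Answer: $\frac{168974001}{13456} \approx 12558.0$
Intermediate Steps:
$A = 78$ ($A = 7 - -71 = 7 + 71 = 78$)
$\left(\left(- \frac{9}{-12} + \frac{A}{-29}\right) + 114\right)^{2} = \left(\left(- \frac{9}{-12} + \frac{78}{-29}\right) + 114\right)^{2} = \left(\left(\left(-9\right) \left(- \frac{1}{12}\right) + 78 \left(- \frac{1}{29}\right)\right) + 114\right)^{2} = \left(\left(\frac{3}{4} - \frac{78}{29}\right) + 114\right)^{2} = \left(- \frac{225}{116} + 114\right)^{2} = \left(\frac{12999}{116}\right)^{2} = \frac{168974001}{13456}$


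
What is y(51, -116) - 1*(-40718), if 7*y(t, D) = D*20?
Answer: 282706/7 ≈ 40387.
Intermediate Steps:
y(t, D) = 20*D/7 (y(t, D) = (D*20)/7 = (20*D)/7 = 20*D/7)
y(51, -116) - 1*(-40718) = (20/7)*(-116) - 1*(-40718) = -2320/7 + 40718 = 282706/7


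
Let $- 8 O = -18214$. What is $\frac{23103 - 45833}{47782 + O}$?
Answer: $- \frac{18184}{40047} \approx -0.45407$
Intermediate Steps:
$O = \frac{9107}{4}$ ($O = \left(- \frac{1}{8}\right) \left(-18214\right) = \frac{9107}{4} \approx 2276.8$)
$\frac{23103 - 45833}{47782 + O} = \frac{23103 - 45833}{47782 + \frac{9107}{4}} = - \frac{22730}{\frac{200235}{4}} = \left(-22730\right) \frac{4}{200235} = - \frac{18184}{40047}$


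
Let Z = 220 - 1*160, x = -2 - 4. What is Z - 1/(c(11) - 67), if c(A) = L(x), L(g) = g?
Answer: 4381/73 ≈ 60.014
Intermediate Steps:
x = -6
Z = 60 (Z = 220 - 160 = 60)
c(A) = -6
Z - 1/(c(11) - 67) = 60 - 1/(-6 - 67) = 60 - 1/(-73) = 60 - 1*(-1/73) = 60 + 1/73 = 4381/73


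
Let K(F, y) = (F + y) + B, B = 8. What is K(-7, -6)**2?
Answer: 25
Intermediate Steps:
K(F, y) = 8 + F + y (K(F, y) = (F + y) + 8 = 8 + F + y)
K(-7, -6)**2 = (8 - 7 - 6)**2 = (-5)**2 = 25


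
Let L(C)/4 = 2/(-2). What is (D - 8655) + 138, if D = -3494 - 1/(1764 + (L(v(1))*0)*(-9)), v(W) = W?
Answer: -21187405/1764 ≈ -12011.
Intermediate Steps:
L(C) = -4 (L(C) = 4*(2/(-2)) = 4*(2*(-½)) = 4*(-1) = -4)
D = -6163417/1764 (D = -3494 - 1/(1764 - 4*0*(-9)) = -3494 - 1/(1764 + 0*(-9)) = -3494 - 1/(1764 + 0) = -3494 - 1/1764 = -6163417/1764 ≈ -3494.0)
(D - 8655) + 138 = (-6163417/1764 - 8655) + 138 = -21430837/1764 + 138 = -21187405/1764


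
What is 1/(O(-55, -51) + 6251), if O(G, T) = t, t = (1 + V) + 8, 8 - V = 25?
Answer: 1/6243 ≈ 0.00016018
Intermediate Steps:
V = -17 (V = 8 - 1*25 = 8 - 25 = -17)
t = -8 (t = (1 - 17) + 8 = -16 + 8 = -8)
O(G, T) = -8
1/(O(-55, -51) + 6251) = 1/(-8 + 6251) = 1/6243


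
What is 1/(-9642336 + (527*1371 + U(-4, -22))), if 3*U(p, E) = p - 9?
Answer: -3/26759470 ≈ -1.1211e-7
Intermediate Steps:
U(p, E) = -3 + p/3 (U(p, E) = (p - 9)/3 = (-9 + p)/3 = -3 + p/3)
1/(-9642336 + (527*1371 + U(-4, -22))) = 1/(-9642336 + (527*1371 + (-3 + (⅓)*(-4)))) = 1/(-9642336 + (722517 + (-3 - 4/3))) = 1/(-9642336 + (722517 - 13/3)) = 1/(-9642336 + 2167538/3) = 1/(-26759470/3) = -3/26759470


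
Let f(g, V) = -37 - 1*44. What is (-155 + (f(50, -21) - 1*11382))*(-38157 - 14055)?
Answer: 606599016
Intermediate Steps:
f(g, V) = -81 (f(g, V) = -37 - 44 = -81)
(-155 + (f(50, -21) - 1*11382))*(-38157 - 14055) = (-155 + (-81 - 1*11382))*(-38157 - 14055) = (-155 + (-81 - 11382))*(-52212) = (-155 - 11463)*(-52212) = -11618*(-52212) = 606599016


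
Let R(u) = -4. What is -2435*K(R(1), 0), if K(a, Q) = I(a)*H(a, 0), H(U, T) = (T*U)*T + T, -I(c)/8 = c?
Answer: 0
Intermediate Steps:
I(c) = -8*c
H(U, T) = T + U*T**2 (H(U, T) = U*T**2 + T = T + U*T**2)
K(a, Q) = 0 (K(a, Q) = (-8*a)*(0*(1 + 0*a)) = (-8*a)*(0*(1 + 0)) = (-8*a)*(0*1) = -8*a*0 = 0)
-2435*K(R(1), 0) = -2435*0 = 0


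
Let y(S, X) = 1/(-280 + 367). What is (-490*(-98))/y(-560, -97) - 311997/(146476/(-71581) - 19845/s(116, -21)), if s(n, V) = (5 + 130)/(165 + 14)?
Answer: 7869452902713717/1883657329 ≈ 4.1778e+6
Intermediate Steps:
s(n, V) = 135/179
y(S, X) = 1/87
(-490*(-98))/y(-560, -97) - 311997/(146476/(-71581) - 19845/s(116, -21)) = (-490*(-98))/(1/87) - 311997/(146476/(-71581) - 19845/135/179) = 48020*87 - 311997/(146476*(-1/71581) - 19845*179/135) = 4177740 - 311997/(-146476/71581 - 26313) = 4177740 - 311997/(-1883657329/71581) = 4177740 - 311997*(-71581/1883657329) = 4177740 + 22333057257/1883657329 = 7869452902713717/1883657329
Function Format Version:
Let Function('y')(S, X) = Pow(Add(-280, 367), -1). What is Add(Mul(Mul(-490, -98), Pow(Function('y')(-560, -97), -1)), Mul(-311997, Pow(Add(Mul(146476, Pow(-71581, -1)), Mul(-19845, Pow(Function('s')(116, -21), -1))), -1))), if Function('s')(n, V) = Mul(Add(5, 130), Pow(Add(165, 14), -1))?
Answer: Rational(7869452902713717, 1883657329) ≈ 4.1778e+6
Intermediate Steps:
Function('s')(n, V) = Rational(135, 179) (Function('s')(n, V) = Mul(135, Pow(179, -1)) = Mul(135, Rational(1, 179)) = Rational(135, 179))
Function('y')(S, X) = Rational(1, 87) (Function('y')(S, X) = Pow(87, -1) = Rational(1, 87))
Add(Mul(Mul(-490, -98), Pow(Function('y')(-560, -97), -1)), Mul(-311997, Pow(Add(Mul(146476, Pow(-71581, -1)), Mul(-19845, Pow(Function('s')(116, -21), -1))), -1))) = Add(Mul(Mul(-490, -98), Pow(Rational(1, 87), -1)), Mul(-311997, Pow(Add(Mul(146476, Pow(-71581, -1)), Mul(-19845, Pow(Rational(135, 179), -1))), -1))) = Add(Mul(48020, 87), Mul(-311997, Pow(Add(Mul(146476, Rational(-1, 71581)), Mul(-19845, Rational(179, 135))), -1))) = Add(4177740, Mul(-311997, Pow(Add(Rational(-146476, 71581), -26313), -1))) = Add(4177740, Mul(-311997, Pow(Rational(-1883657329, 71581), -1))) = Add(4177740, Mul(-311997, Rational(-71581, 1883657329))) = Add(4177740, Rational(22333057257, 1883657329)) = Rational(7869452902713717, 1883657329)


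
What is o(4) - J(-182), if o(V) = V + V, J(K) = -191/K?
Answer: 1265/182 ≈ 6.9505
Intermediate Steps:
o(V) = 2*V
o(4) - J(-182) = 2*4 - (-191)/(-182) = 8 - (-191)*(-1)/182 = 8 - 1*191/182 = 8 - 191/182 = 1265/182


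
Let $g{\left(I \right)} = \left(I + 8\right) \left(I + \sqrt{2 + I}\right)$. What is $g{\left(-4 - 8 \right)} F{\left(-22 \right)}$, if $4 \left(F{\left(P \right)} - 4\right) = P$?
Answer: $-72 + 6 i \sqrt{10} \approx -72.0 + 18.974 i$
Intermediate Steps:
$F{\left(P \right)} = 4 + \frac{P}{4}$
$g{\left(I \right)} = \left(8 + I\right) \left(I + \sqrt{2 + I}\right)$
$g{\left(-4 - 8 \right)} F{\left(-22 \right)} = \left(\left(-4 - 8\right)^{2} + 8 \left(-4 - 8\right) + 8 \sqrt{2 - 12} + \left(-4 - 8\right) \sqrt{2 - 12}\right) \left(4 + \frac{1}{4} \left(-22\right)\right) = \left(\left(-4 - 8\right)^{2} + 8 \left(-4 - 8\right) + 8 \sqrt{2 - 12} + \left(-4 - 8\right) \sqrt{2 - 12}\right) \left(4 - \frac{11}{2}\right) = \left(\left(-12\right)^{2} + 8 \left(-12\right) + 8 \sqrt{2 - 12} - 12 \sqrt{2 - 12}\right) \left(- \frac{3}{2}\right) = \left(144 - 96 + 8 \sqrt{-10} - 12 \sqrt{-10}\right) \left(- \frac{3}{2}\right) = \left(144 - 96 + 8 i \sqrt{10} - 12 i \sqrt{10}\right) \left(- \frac{3}{2}\right) = \left(48 - 4 i \sqrt{10}\right) \left(- \frac{3}{2}\right) = -72 + 6 i \sqrt{10}$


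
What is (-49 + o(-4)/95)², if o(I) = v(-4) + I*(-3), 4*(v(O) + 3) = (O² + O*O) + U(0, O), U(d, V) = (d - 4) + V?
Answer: 861184/361 ≈ 2385.6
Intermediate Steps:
U(d, V) = -4 + V + d (U(d, V) = (-4 + d) + V = -4 + V + d)
v(O) = -4 + O²/2 + O/4 (v(O) = -3 + ((O² + O*O) + (-4 + O + 0))/4 = -3 + ((O² + O²) + (-4 + O))/4 = -3 + (2*O² + (-4 + O))/4 = -3 + (-4 + O + 2*O²)/4 = -3 + (-1 + O²/2 + O/4) = -4 + O²/2 + O/4)
o(I) = 3 - 3*I (o(I) = (-4 + (½)*(-4)² + (¼)*(-4)) + I*(-3) = (-4 + (½)*16 - 1) - 3*I = (-4 + 8 - 1) - 3*I = 3 - 3*I)
(-49 + o(-4)/95)² = (-49 + (3 - 3*(-4))/95)² = (-49 + (3 + 12)*(1/95))² = (-49 + 15*(1/95))² = (-49 + 3/19)² = (-928/19)² = 861184/361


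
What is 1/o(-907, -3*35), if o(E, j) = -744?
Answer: -1/744 ≈ -0.0013441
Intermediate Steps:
1/o(-907, -3*35) = 1/(-744) = -1/744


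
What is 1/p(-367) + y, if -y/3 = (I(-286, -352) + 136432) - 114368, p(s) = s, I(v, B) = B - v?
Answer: -24219799/367 ≈ -65994.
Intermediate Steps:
y = -65994 (y = -3*(((-352 - 1*(-286)) + 136432) - 114368) = -3*(((-352 + 286) + 136432) - 114368) = -3*((-66 + 136432) - 114368) = -3*(136366 - 114368) = -3*21998 = -65994)
1/p(-367) + y = 1/(-367) - 65994 = -1/367 - 65994 = -24219799/367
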